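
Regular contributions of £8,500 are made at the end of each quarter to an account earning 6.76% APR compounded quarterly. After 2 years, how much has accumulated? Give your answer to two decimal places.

£72,161.06

Periodic rate i = 0.0676/4 = 0.0169; n = 2 × 4 = 8 periods.
Accumulation factor s(8|0.0169) = 8.489537; FV = 8500 × 8.489537 = 72,161.0615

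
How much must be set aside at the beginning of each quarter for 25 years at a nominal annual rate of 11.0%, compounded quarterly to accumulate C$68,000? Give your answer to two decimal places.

Periodic rate i = 0.11/4 = 0.0275; n = 25 × 4 = 100 periods.
FV-annuity factor × (1+i) = 525.796871; PMT = 68000 / 525.796871 = 129.3275

C$129.33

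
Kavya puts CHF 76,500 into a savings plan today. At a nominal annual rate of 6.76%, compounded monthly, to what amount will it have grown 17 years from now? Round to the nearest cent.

CHF 240,631.31

Periodic rate i = 0.0676/12 = 0.00563333; n = 17 × 12 = 204 periods.
FV = PV·(1+i)^n = 76,500 × 3.145507 = 240,631.3111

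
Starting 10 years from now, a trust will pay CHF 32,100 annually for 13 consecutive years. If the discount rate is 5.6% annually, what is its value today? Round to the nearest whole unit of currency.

CHF 178,161

PV at t=9 (ordinary 13-year annuity): 32100 × a(13|0.056) = 32100 × 9.063253 = 290,930.4118
PV₀ = 290,930.4118 / (1+0.056)^9 = 290,930.4118 / 1.632959 = 178,161.4989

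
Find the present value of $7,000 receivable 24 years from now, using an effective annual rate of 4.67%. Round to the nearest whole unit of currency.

PV = 7,000 / (1 + 0.0467)^24 = 7,000 / 2.990428 = 2,340.8019

$2,341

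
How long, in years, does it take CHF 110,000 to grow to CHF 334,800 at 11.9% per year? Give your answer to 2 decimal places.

n = ln(334800/110000) / ln(1+0.119) = ln(3.04364) / 0.112435 = 9.8995 years

9.90 years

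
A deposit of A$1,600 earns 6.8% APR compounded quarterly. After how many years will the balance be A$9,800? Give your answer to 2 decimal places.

Periodic rate i = 0.068/4 = 0.017.
(1+i)^n = 9800/1600 = 6.12500, so n = ln 6.12500 / ln 1.017 = 107.5142 quarters
= 107.5142/4 years

26.88 years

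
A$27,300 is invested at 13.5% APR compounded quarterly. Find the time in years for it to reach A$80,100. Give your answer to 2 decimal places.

8.11 years

Periodic rate i = 0.135/4 = 0.03375.
n = ln(80100/27300) / ln(1+0.03375) = ln(2.93407) / 0.033193 = 32.4282 quarters
= 32.4282/4 years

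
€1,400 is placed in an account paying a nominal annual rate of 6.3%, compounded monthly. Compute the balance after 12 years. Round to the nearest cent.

€2,975.75

Periodic rate i = 0.063/12 = 0.00525; n = 12 × 12 = 144 periods.
FV = 1,400 × (1 + 0.00525)^144 = 2,975.7457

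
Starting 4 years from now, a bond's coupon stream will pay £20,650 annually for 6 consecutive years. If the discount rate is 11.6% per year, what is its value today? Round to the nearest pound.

Value one period before first payment (t=3): 20650 × [1 − (1+0.116)^(−6)] / 0.116 = 20650 × 4.158409 = 85,871.1540
PV₀ = 85,871.1540 / (1+0.116)^3 = 85,871.1540 / 1.389929 = 61,780.9690

£61,781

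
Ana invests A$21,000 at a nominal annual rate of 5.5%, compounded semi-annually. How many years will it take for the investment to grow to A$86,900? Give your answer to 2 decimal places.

Periodic rate i = 0.055/2 = 0.0275.
(1+i)^n = 86900/21000 = 4.13810, so n = ln 4.13810 / ln 1.0275 = 52.3518 half-years
= 52.3518/2 years

26.18 years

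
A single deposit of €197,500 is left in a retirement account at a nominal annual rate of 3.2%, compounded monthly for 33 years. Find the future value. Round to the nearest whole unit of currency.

€566,985

i = 0.032/12 = 0.00266667 per month; n = 33·12 = 396.
FV = PV·(1+i)^n = 197,500 × 2.870811 = 566,985.1327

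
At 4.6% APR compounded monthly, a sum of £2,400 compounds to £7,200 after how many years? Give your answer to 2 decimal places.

Periodic rate i = 0.046/12 = 0.00383333.
(1+i)^n = 7200/2400 = 3.00000, so n = ln 3.00000 / ln 1.00383 = 287.1435 months
= 287.1435/12 years

23.93 years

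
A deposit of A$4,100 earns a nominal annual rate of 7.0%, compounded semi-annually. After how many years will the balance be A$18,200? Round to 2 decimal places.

21.66 years

Periodic rate i = 0.07/2 = 0.035.
n = ln(18200/4100) / ln(1+0.035) = ln(4.43902) / 0.034401 = 43.3248 half-years
= 43.3248/2 years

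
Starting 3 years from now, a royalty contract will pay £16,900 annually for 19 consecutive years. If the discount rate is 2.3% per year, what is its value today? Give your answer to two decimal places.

PV at t=2 (ordinary 19-year annuity): 16900 × a(19|0.023) = 16900 × 15.253185 = 257,778.8205
Discount back 2 years: 257,778.8205 × (1+0.023)^(−2) = 257,778.8205 × 0.955540 = 246,317.8952

£246,317.90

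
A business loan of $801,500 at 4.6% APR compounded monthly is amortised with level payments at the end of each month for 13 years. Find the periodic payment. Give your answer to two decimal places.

With 12 periods per year: i = 0.00383333, n = 156.
Annuity-PV factor = 117.250591; PMT = 801500 / 117.250591 = 6,835.7864

$6,835.79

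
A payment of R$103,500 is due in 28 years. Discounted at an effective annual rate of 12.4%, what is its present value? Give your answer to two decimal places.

PV = FV·(1+i)^(−n) = 103,500 × 0.037892 = 3,921.7837

R$3,921.78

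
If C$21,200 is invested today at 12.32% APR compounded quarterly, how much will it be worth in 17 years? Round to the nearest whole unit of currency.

C$166,800

With 4 periods per year: i = 0.0308, n = 68.
FV = PV·(1+i)^n = 21,200 × 7.867919 = 166,799.8796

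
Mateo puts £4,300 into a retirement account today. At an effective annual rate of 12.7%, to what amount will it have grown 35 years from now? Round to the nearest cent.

£282,361.52

FV = PV·(1+i)^n = 4,300 × 65.665471 = 282,361.5240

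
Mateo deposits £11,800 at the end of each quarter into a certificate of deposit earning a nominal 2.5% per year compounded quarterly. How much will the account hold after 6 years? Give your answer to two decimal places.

Periodic rate i = 0.025/4 = 0.00625; n = 6 × 4 = 24 periods.
Accumulation factor s(24|0.00625) = 25.806723; FV = 11800 × 25.806723 = 304,519.3302

£304,519.33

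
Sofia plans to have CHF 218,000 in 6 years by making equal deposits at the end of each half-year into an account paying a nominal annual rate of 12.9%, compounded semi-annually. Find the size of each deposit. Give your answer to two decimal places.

Periodic rate i = 0.129/2 = 0.0645; n = 6 × 2 = 12 periods.
FV-annuity factor = 17.319880; PMT = 218000 / 17.319880 = 12,586.6923

CHF 12,586.69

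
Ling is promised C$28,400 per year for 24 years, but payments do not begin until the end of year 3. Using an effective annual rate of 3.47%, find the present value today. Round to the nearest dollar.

C$427,327

PV at t=2 (ordinary 24-year annuity): 28400 × a(24|0.0347) = 28400 × 16.109082 = 457,497.9255
Discount back 2 years: 457,497.9255 × (1+0.0347)^(−2) = 457,497.9255 × 0.934052 = 427,326.8987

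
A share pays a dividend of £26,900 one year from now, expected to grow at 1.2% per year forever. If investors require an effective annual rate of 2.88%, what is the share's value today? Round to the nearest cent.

£1,601,190.48

PV = PMT / (i − g) = 26900 / (0.0288 − 0.012) = 26900 / 0.016800 = 1,601,190.4762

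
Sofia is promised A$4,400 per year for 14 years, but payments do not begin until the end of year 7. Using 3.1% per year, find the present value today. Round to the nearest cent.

PV at t=6 (ordinary 14-year annuity): 4400 × a(14|0.031) = 4400 × 11.219457 = 49,365.6107
PV₀ = 49,365.6107 / (1+0.031)^6 = 49,365.6107 / 1.201025 = 41,102.9055

A$41,102.91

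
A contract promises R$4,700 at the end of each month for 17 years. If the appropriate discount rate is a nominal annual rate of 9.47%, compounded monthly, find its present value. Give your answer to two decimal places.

R$475,752.25

With 12 periods per year: i = 0.00789167, n = 204.
PV = PMT · [1 − (1+i)^(−n)] / i = 4700 · 101.223883 = 475,752.2515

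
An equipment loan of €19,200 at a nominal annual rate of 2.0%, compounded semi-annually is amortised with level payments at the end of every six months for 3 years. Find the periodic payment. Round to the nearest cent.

With 2 periods per year: i = 0.01, n = 6.
Annuity-PV factor = 5.795476; PMT = 19200 / 5.795476 = 3,312.9286

€3,312.93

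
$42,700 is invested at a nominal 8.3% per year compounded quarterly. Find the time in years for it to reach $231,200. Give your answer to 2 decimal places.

20.56 years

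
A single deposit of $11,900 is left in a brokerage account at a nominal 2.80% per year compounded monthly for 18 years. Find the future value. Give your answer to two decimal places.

$19,686.86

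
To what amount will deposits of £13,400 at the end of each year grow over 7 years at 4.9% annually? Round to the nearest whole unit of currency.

FV = PMT · [(1+i)^n − 1] / i = 13400 · 8.117276 = 108,771.4953

£108,771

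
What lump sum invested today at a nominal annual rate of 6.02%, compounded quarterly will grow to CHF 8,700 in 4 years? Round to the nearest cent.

i = 0.0602/4 = 0.01505 per quarter; n = 4·4 = 16.
PV = FV·(1+i)^(−n) = 8,700 × 0.787410 = 6,850.4687

CHF 6,850.47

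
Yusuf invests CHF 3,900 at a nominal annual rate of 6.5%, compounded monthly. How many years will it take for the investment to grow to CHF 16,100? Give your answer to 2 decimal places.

21.87 years

Periodic rate i = 0.065/12 = 0.00541667.
n = ln(16100/3900) / ln(1+0.00541667) = ln(4.12821) / 0.005402 = 262.4639 months
= 262.4639/12 years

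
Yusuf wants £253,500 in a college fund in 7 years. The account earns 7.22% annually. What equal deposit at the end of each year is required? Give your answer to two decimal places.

PMT = 253500 / ( [(1+0.0722)^7 − 1] / 0.0722 ) = 253500 / 8.712407 = 29,096.4376

£29,096.44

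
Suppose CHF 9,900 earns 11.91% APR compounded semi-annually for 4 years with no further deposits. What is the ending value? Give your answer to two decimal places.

CHF 15,725.59

With 2 periods per year: i = 0.05955, n = 8.
FV = 9,900 × (1 + 0.05955)^8 = 15,725.5861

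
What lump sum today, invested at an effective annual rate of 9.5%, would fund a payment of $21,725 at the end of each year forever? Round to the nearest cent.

$228,684.21

PV = C/r = 21725/0.095 = 228,684.2105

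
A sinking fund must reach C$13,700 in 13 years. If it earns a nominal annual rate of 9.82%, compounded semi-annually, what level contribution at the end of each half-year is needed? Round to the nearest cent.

C$271.54

i = 0.0982/2 = 0.0491 per half-year; n = 13·2 = 26.
PMT = 13700 / ( [(1+0.0491)^26 − 1] / 0.0491 ) = 13700 / 50.453670 = 271.5362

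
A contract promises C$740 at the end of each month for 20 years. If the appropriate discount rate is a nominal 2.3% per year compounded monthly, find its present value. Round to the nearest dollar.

C$142,249

Periodic rate i = 0.023/12 = 0.00191667; n = 20 × 12 = 240 periods.
PV = 740 × [1 − (1+0.00191667)^(−240)] / 0.00191667 = 740 × 192.228708 = 142,249.2441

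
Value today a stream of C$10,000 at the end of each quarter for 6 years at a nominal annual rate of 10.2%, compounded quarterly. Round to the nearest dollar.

With 4 periods per year: i = 0.0255, n = 24.
PV = 10000 × [1 − (1+0.0255)^(−24)] / 0.0255 = 10000 × 17.786589 = 177,865.8947

C$177,866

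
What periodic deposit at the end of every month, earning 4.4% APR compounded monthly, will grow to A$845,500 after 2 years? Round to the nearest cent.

Periodic rate i = 0.044/12 = 0.00366667; n = 2 × 12 = 24 periods.
FV-annuity factor = 25.039743; PMT = 845500 / 25.039743 = 33,766.3208

A$33,766.32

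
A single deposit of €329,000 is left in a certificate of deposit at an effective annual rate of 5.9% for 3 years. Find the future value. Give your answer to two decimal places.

€390,736.32

FV = 329,000 × (1 + 0.059)^3 = 390,736.3167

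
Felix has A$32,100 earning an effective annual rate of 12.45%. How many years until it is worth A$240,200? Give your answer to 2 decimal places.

17.15 years

(1+i)^n = 240200/32100 = 7.48287, so n = ln 7.48287 / ln 1.1245 = 17.1522 years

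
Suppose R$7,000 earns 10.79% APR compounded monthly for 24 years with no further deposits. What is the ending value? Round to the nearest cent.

R$92,197.87

With 12 periods per year: i = 0.00899167, n = 288.
7,000 × (1+0.00899167)^288 = 7,000 × 13.171125 = 92,197.8731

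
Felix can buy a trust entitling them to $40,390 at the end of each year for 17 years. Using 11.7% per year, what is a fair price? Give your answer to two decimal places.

$292,589.65

Annuity factor a(17|0.117) = 7.244111; PV = 40390 × 7.244111 = 292,589.6519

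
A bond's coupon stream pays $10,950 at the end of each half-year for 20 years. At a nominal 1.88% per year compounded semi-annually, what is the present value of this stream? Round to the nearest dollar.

$363,669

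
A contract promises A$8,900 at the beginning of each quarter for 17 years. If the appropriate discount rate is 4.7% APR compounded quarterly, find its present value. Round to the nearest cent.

With 4 periods per year: i = 0.01175, n = 68.
PV = PMT · [1 − (1+i)^(−n)] / i × (1+i) = 8900 · 47.196775 = 420,051.2952
Payments are at the start of each period, so multiply by (1+i).

A$420,051.30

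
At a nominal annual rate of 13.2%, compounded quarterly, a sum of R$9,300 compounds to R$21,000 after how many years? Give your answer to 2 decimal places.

6.27 years

Periodic rate i = 0.132/4 = 0.033.
n = ln(21000/9300) / ln(1+0.033) = ln(2.25806) / 0.032467 = 25.0871 quarters
= 25.0871/4 years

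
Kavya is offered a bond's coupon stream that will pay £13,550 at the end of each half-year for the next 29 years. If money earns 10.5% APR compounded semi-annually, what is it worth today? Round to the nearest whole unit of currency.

i = 0.105/2 = 0.0525 per half-year; n = 29·2 = 58.
PV = PMT · [1 − (1+i)^(−n)] / i = 13550 · 18.068222 = 244,824.4128

£244,824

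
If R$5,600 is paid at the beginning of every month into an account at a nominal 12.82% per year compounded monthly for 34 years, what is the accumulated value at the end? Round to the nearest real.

R$39,933,286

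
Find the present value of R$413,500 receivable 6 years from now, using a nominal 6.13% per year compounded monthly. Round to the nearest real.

R$286,516

Periodic rate i = 0.0613/12 = 0.00510833; n = 6 × 12 = 72 periods.
Discount factor = (1+0.00510833)^(−72) = 0.692904; PV = 413,500 × 0.692904 = 286,515.8192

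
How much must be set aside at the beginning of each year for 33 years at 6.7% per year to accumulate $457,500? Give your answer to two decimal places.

PMT = 457500 / ( [(1+0.067)^33 − 1] / 0.067 × (1+i) ) = 457500 / 119.442454 = 3,830.2964

$3,830.30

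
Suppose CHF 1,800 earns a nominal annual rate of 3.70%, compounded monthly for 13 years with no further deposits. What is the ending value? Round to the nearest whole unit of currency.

CHF 2,910

With 12 periods per year: i = 0.00308333, n = 156.
FV = 1,800 × (1 + 0.00308333)^156 = 2,909.6903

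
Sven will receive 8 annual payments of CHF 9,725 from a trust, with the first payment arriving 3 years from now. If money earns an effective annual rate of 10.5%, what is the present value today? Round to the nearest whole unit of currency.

CHF 41,728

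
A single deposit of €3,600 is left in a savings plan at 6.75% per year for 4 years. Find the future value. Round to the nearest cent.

€4,674.92

FV = PV·(1+i)^n = 3,600 × 1.298588 = 4,674.9184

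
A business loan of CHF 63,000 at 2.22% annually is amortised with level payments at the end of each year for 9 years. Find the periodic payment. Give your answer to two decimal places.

CHF 7,799.73

PMT = 63000 / ( [1 − (1+0.0222)^(−9)] / 0.0222 ) = 63000 / 8.077200 = 7,799.7327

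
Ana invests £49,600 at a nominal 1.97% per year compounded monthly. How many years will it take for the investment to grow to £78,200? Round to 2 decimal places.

Periodic rate i = 0.0197/12 = 0.00164167.
n = ln(78200/49600) / ln(1+0.00164167) = ln(1.57661) / 0.001640 = 277.5548 months
= 277.5548/12 years

23.13 years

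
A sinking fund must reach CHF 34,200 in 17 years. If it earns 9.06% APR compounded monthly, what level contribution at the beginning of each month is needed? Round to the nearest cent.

With 12 periods per year: i = 0.00755, n = 204.
FV-annuity factor × (1+i) = 485.573767; PMT = 34200 / 485.573767 = 70.4321

CHF 70.43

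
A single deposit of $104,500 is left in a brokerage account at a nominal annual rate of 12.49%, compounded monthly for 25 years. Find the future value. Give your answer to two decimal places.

$2,334,490.50

Periodic rate i = 0.1249/12 = 0.0104083; n = 25 × 12 = 300 periods.
FV = 104,500 × (1 + 0.0104083)^300 = 2,334,490.5001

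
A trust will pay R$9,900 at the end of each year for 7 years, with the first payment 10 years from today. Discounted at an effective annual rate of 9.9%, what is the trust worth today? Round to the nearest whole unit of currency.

Value one period before first payment (t=9): 9900 × [1 − (1+0.099)^(−7)] / 0.099 = 9900 × 4.884489 = 48,356.4423
Discount back 9 years: 48,356.4423 × (1+0.099)^(−9) = 48,356.4423 × 0.427583 = 20,676.4088

R$20,676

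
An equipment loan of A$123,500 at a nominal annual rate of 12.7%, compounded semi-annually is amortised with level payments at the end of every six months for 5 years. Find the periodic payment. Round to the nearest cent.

A$17,059.04

i = 0.127/2 = 0.0635 per half-year; n = 5·2 = 10.
PMT = 123500 / ( [1 − (1+0.0635)^(−10)] / 0.0635 ) = 123500 / 7.239564 = 17,059.0378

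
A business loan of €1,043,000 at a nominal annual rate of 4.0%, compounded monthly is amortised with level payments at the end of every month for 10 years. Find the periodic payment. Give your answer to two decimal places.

€10,559.87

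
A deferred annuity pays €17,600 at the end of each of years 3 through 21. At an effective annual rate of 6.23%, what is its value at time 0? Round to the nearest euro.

€170,938

PV at t=2 (ordinary 19-year annuity): 17600 × a(19|0.0623) = 17600 × 10.960219 = 192,899.8528
Discount back 2 years: 192,899.8528 × (1+0.0623)^(−2) = 192,899.8528 × 0.886147 = 170,937.5729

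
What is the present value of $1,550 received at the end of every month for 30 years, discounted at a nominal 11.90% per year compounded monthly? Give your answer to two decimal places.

$151,823.62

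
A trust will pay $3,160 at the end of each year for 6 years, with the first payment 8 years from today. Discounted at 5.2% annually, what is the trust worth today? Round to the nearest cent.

Value one period before first payment (t=7): 3160 × [1 − (1+0.052)^(−6)] / 0.052 = 3160 × 5.043389 = 15,937.1083
PV₀ = 15,937.1083 / (1+0.052)^7 = 15,937.1083 / 1.425969 = 11,176.3333

$11,176.33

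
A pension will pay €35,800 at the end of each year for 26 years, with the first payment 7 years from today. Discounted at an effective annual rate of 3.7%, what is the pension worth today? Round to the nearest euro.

€475,527

Value one period before first payment (t=6): 35800 × [1 − (1+0.037)^(−26)] / 0.037 = 35800 × 16.518288 = 591,354.7079
Discount back 6 years: 591,354.7079 × (1+0.037)^(−6) = 591,354.7079 × 0.804132 = 475,527.3718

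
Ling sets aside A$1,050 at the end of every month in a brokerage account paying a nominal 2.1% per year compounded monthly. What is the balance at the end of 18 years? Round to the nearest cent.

A$275,328.54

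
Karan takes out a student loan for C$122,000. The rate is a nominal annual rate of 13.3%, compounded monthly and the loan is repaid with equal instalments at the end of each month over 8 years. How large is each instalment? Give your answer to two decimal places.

With 12 periods per year: i = 0.0110833, n = 96.
Annuity-PV factor = 58.908412; PMT = 122000 / 58.908412 = 2,071.0115

C$2,071.01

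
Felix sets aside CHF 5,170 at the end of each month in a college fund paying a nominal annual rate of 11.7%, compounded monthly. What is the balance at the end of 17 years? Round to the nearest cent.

CHF 3,307,821.12

With 12 periods per year: i = 0.00975, n = 204.
FV = PMT · [(1+i)^n − 1] / i = 5170 · 639.810661 = 3,307,821.1183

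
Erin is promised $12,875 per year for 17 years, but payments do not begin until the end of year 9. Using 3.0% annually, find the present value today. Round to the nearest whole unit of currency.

Value one period before first payment (t=8): 12875 × [1 − (1+0.03)^(−17)] / 0.03 = 12875 × 13.166118 = 169,513.7753
Discount back 8 years: 169,513.7753 × (1+0.03)^(−8) = 169,513.7753 × 0.789409 = 133,815.7396

$133,816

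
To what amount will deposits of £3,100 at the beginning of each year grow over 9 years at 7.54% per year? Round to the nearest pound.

£40,839

FV = 3100 × [(1+0.0754)^9 − 1] / 0.0754 × (1+i) = 3100 × 13.173917 = 40,839.1439
(Beginning-of-period payments → annuity-due factor ×(1+i).)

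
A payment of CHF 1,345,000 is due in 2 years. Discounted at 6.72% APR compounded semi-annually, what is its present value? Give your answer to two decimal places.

With 2 periods per year: i = 0.0336, n = 4.
PV = 1,345,000 / (1 + 0.0336)^4 = 1,345,000 / 1.141327 = 1,178,453.0418

CHF 1,178,453.04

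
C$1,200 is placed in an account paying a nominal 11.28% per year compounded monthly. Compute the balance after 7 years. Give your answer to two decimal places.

Periodic rate i = 0.1128/12 = 0.0094; n = 7 × 12 = 84 periods.
FV = 1,200 × (1 + 0.0094)^84 = 2,633.2887

C$2,633.29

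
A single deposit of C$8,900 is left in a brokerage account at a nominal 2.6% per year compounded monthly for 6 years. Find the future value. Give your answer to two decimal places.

With 12 periods per year: i = 0.00216667, n = 72.
FV = PV·(1+i)^n = 8,900 × 1.168629 = 10,400.7979

C$10,400.80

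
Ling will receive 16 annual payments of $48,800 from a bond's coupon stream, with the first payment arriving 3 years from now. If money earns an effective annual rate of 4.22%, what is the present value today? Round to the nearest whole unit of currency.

Value one period before first payment (t=2): 48800 × [1 − (1+0.0422)^(−16)] / 0.0422 = 48800 × 11.465444 = 559,513.6475
PV₀ = 559,513.6475 / (1+0.0422)^2 = 559,513.6475 / 1.086181 = 515,120.1595

$515,120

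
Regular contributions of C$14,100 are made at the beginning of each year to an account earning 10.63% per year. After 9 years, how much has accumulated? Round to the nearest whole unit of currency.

C$217,519

Accumulation factor s(9|0.1063) × (1+i) = 15.426912; FV = 14100 × 15.426912 = 217,519.4643
Payments are at the start of each period, so multiply by (1+i).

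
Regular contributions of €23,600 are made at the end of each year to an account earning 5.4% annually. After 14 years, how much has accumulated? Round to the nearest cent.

€475,576.27

Accumulation factor s(14|0.054) = 20.151537; FV = 23600 × 20.151537 = 475,576.2666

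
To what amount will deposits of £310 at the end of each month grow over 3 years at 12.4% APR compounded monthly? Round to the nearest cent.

£13,436.00

i = 0.124/12 = 0.0103333 per month; n = 3·12 = 36.
FV = 310 × [(1+0.0103333)^36 − 1] / 0.0103333 = 310 × 43.341926 = 13,435.9970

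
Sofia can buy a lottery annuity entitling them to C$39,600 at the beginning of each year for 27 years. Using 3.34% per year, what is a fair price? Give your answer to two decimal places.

Annuity factor a(27|0.0334) × (1+i) = 18.197062; PV = 39600 × 18.197062 = 720,603.6621
(annuity-due: payments at period start, so ×(1+i).)

C$720,603.66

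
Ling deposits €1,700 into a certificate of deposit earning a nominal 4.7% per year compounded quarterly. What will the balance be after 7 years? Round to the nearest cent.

Periodic rate i = 0.047/4 = 0.01175; n = 7 × 4 = 28 periods.
FV = 1,700 × (1 + 0.01175)^28 = 2,357.7562

€2,357.76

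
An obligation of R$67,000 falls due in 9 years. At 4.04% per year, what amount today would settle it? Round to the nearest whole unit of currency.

Discount factor = (1+0.0404)^(−9) = 0.700159; PV = 67,000 × 0.700159 = 46,910.6781

R$46,911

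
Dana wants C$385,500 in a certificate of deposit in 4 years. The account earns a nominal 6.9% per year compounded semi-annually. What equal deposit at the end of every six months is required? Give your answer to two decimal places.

C$42,664.53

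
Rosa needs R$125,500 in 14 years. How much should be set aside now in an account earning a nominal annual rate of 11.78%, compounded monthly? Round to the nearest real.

R$24,316

With 12 periods per year: i = 0.00981667, n = 168.
Discount factor = (1+0.00981667)^(−168) = 0.193756; PV = 125,500 × 0.193756 = 24,316.3264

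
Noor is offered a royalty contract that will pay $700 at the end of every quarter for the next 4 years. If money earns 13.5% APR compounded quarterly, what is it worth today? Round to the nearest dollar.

$8,546

With 4 periods per year: i = 0.03375, n = 16.
PV = 700 × [1 − (1+0.03375)^(−16)] / 0.03375 = 700 × 12.208438 = 8,545.9065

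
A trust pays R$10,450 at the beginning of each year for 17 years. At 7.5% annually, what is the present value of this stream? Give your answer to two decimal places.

PV = 10450 × [1 − (1+0.075)^(−17)] / 0.075 × (1+i) = 10450 × 10.141507 = 105,978.7454
(Beginning-of-period payments → annuity-due factor ×(1+i).)

R$105,978.75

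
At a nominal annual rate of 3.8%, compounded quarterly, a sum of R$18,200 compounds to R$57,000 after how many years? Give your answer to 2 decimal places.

30.19 years

Periodic rate i = 0.038/4 = 0.0095.
n = ln(57000/18200) / ln(1+0.0095) = ln(3.13187) / 0.009455 = 120.7415 quarters
= 120.7415/4 years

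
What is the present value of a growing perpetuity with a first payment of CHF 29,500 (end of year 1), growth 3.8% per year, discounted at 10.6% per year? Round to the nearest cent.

CHF 433,823.53

PV = PMT / (i − g) = 29500 / (0.106 − 0.038) = 29500 / 0.068000 = 433,823.5294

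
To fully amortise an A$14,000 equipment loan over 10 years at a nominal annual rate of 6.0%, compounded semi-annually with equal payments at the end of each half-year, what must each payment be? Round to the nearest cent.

With 2 periods per year: i = 0.03, n = 20.
PMT = 14000 / ( [1 − (1+0.03)^(−20)] / 0.03 ) = 14000 / 14.877475 = 941.0199

A$941.02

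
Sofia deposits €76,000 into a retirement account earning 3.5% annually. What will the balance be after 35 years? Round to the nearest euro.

€253,353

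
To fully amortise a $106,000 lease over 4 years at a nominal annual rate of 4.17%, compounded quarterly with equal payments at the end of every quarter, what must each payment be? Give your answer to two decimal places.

$7,227.27

i = 0.0417/4 = 0.010425 per quarter; n = 4·4 = 16.
PMT = 106000 / ( [1 − (1+0.010425)^(−16)] / 0.010425 ) = 106000 / 14.666669 = 7,227.2718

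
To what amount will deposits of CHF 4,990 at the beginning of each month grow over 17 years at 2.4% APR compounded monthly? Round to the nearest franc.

With 12 periods per year: i = 0.002, n = 204.
FV = PMT · [(1+i)^n − 1] / i × (1+i) = 4990 · 252.100469 = 1,257,981.3418
(annuity-due: payments at period start, so ×(1+i).)

CHF 1,257,981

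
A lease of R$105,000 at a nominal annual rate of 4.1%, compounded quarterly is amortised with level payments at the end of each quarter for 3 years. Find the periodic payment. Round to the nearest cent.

With 4 periods per year: i = 0.01025, n = 12.
PMT = 105000 / ( [1 − (1+0.01025)^(−12)] / 0.01025 ) = 105000 / 11.237320 = 9,343.8652

R$9,343.87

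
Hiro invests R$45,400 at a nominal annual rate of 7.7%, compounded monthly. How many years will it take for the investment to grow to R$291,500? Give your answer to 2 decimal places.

24.23 years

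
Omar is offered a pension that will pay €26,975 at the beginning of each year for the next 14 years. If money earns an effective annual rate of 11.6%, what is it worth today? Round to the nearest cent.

€203,687.94

PV = 26975 × [1 − (1+0.116)^(−14)] / 0.116 × (1+i) = 26975 × 7.550989 = 203,687.9355
(Beginning-of-period payments → annuity-due factor ×(1+i).)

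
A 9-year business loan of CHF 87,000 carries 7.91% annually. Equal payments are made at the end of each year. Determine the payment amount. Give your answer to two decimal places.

PMT = 87000 / ( [1 − (1+0.0791)^(−9)] / 0.0791 ) = 87000 / 6.270335 = 13,874.8571

CHF 13,874.86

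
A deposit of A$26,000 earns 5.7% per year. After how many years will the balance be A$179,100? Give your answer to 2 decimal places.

34.81 years

n = ln(179100/26000) / ln(1+0.057) = ln(6.88846) / 0.055435 = 34.8130 years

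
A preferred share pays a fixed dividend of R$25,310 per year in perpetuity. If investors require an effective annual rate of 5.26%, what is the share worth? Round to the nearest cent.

R$481,178.71

PV = C/r = 25310/0.0526 = 481,178.7072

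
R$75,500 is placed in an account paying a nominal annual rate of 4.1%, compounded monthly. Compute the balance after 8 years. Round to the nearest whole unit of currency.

Periodic rate i = 0.041/12 = 0.00341667; n = 8 × 12 = 96 periods.
FV = PV·(1+i)^n = 75,500 × 1.387413 = 104,749.6896

R$104,750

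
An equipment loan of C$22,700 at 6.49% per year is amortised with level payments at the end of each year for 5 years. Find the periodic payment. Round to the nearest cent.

C$5,460.93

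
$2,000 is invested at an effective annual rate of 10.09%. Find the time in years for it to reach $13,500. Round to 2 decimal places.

19.86 years

(1+i)^n = 13500/2000 = 6.75000, so n = ln 6.75000 / ln 1.1009 = 19.8646 years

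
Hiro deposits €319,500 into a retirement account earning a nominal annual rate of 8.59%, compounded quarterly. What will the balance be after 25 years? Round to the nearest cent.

i = 0.0859/4 = 0.021475 per quarter; n = 25·4 = 100.
FV = PV·(1+i)^n = 319,500 × 8.370939 = 2,674,515.1488

€2,674,515.15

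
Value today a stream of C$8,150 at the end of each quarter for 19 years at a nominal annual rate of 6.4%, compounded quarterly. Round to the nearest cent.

i = 0.064/4 = 0.016 per quarter; n = 19·4 = 76.
Annuity factor a(76|0.016) = 43.794978; PV = 8150 × 43.794978 = 356,929.0742

C$356,929.07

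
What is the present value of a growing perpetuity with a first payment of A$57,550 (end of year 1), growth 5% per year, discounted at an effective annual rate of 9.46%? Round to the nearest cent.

A$1,290,358.74

PV = PMT / (i − g) = 57550 / (0.0946 − 0.05) = 57550 / 0.044600 = 1,290,358.7444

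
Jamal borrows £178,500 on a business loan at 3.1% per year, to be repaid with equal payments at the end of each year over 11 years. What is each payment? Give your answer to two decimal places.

£19,398.83

PMT = 178500 / ( [1 − (1+0.031)^(−11)] / 0.031 ) = 178500 / 9.201585 = 19,398.8310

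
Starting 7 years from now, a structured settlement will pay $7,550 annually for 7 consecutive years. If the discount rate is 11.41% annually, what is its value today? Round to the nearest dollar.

$18,361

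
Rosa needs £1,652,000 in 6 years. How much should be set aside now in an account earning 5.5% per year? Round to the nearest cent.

PV = 1,652,000 / (1 + 0.055)^6 = 1,652,000 / 1.378843 = 1,198,106.1162

£1,198,106.12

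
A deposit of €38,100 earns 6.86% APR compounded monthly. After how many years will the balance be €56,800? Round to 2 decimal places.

5.84 years

Periodic rate i = 0.0686/12 = 0.00571667.
(1+i)^n = 56800/38100 = 1.49081, so n = ln 1.49081 / ln 1.00572 = 70.0517 months
= 70.0517/12 years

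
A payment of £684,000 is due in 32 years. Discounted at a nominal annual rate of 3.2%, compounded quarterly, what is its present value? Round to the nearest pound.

£246,665

Periodic rate i = 0.032/4 = 0.008; n = 32 × 4 = 128 periods.
PV = FV·(1+i)^(−n) = 684,000 × 0.360622 = 246,665.2619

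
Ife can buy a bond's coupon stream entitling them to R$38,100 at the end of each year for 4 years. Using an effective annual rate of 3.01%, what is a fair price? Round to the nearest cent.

R$141,587.59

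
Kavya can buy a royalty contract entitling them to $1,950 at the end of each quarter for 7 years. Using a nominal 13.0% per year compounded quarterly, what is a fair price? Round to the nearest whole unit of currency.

$35,496

Periodic rate i = 0.13/4 = 0.0325; n = 7 × 4 = 28 periods.
Annuity factor a(28|0.0325) = 18.203292; PV = 1950 × 18.203292 = 35,496.4188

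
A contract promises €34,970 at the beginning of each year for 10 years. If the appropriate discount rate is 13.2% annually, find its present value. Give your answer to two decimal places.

€213,097.41

PV = 34970 × [1 − (1+0.132)^(−10)] / 0.132 × (1+i) = 34970 × 6.093721 = 213,097.4134
(annuity-due: payments at period start, so ×(1+i).)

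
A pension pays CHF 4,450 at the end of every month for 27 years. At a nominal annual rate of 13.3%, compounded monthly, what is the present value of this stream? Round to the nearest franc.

CHF 390,213

i = 0.133/12 = 0.0110833 per month; n = 27·12 = 324.
PV = 4450 × [1 − (1+0.0110833)^(−324)] / 0.0110833 = 4450 × 87.688349 = 390,213.1518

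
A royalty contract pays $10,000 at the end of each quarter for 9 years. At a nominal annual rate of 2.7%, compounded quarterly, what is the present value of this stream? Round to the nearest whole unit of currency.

With 4 periods per year: i = 0.00675, n = 36.
Annuity factor a(36|0.00675) = 31.864875; PV = 10000 × 31.864875 = 318,648.7465

$318,649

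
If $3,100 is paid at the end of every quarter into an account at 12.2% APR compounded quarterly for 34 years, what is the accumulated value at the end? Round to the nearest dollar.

$5,946,048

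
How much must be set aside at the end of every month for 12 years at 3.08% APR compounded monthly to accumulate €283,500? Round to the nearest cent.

€1,629.78

i = 0.0308/12 = 0.00256667 per month; n = 12·12 = 144.
PMT = 283500 / ( [(1+0.00256667)^144 − 1] / 0.00256667 ) = 283500 / 173.949567 = 1,629.7827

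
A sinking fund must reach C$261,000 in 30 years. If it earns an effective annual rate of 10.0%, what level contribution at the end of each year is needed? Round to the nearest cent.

C$1,586.68

PMT = 261000 / ( [(1+0.1)^30 − 1] / 0.1 ) = 261000 / 164.494023 = 1,586.6838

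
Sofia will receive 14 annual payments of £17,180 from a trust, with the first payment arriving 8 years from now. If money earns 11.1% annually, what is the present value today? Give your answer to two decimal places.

£57,109.23

Value one period before first payment (t=7): 17180 × [1 − (1+0.111)^(−14)] / 0.111 = 17180 × 6.945149 = 119,317.6631
Discount back 7 years: 119,317.6631 × (1+0.111)^(−7) = 119,317.6631 × 0.478632 = 57,109.2328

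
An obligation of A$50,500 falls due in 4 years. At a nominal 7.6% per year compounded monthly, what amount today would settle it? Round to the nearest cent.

i = 0.076/12 = 0.00633333 per month; n = 4·12 = 48.
PV = FV·(1+i)^(−n) = 50,500 × 0.738569 = 37,297.7110

A$37,297.71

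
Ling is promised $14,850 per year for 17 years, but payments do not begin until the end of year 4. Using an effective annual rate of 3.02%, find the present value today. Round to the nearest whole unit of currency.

Value one period before first payment (t=3): 14850 × [1 − (1+0.0302)^(−17)] / 0.0302 = 14850 × 13.144941 = 195,202.3698
Discount back 3 years: 195,202.3698 × (1+0.0302)^(−3) = 195,202.3698 × 0.914609 = 178,533.8001

$178,534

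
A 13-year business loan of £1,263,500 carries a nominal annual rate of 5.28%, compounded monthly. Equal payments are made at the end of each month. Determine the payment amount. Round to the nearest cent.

£11,211.71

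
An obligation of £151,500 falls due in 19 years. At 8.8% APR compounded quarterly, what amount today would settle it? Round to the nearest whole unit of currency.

£28,983

i = 0.088/4 = 0.022 per quarter; n = 19·4 = 76.
Discount factor = (1+0.022)^(−76) = 0.191307; PV = 151,500 × 0.191307 = 28,983.0811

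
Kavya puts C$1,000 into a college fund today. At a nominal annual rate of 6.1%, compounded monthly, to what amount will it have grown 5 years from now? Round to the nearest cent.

C$1,355.58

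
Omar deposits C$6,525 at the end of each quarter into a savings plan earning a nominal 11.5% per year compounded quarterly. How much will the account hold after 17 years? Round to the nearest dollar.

C$1,332,640

i = 0.115/4 = 0.02875 per quarter; n = 17·4 = 68.
Accumulation factor s(68|0.02875) = 204.236064; FV = 6525 × 204.236064 = 1,332,640.3161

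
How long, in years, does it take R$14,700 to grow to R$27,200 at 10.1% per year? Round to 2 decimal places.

(1+i)^n = 27200/14700 = 1.85034, so n = ln 1.85034 / ln 1.101 = 6.3955 years

6.40 years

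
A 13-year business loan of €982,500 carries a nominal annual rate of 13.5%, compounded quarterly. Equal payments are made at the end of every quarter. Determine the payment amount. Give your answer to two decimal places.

€40,339.33

i = 0.135/4 = 0.03375 per quarter; n = 13·4 = 52.
PMT = 982500 / ( [1 − (1+0.03375)^(−52)] / 0.03375 ) = 982500 / 24.355886 = 40,339.3257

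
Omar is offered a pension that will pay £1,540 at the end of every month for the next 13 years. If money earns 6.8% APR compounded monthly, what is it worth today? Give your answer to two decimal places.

i = 0.068/12 = 0.00566667 per month; n = 13·12 = 156.
PV = PMT · [1 − (1+i)^(−n)] / i = 1540 · 103.383665 = 159,210.8434

£159,210.84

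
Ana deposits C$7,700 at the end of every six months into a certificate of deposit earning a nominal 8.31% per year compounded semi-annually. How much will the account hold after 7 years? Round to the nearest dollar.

C$142,355

Periodic rate i = 0.0831/2 = 0.04155; n = 7 × 2 = 14 periods.
Accumulation factor s(14|0.04155) = 18.487621; FV = 7700 × 18.487621 = 142,354.6845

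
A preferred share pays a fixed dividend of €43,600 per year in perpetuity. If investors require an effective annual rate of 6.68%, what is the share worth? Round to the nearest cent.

PV = PMT / i = 43600 / 0.0668 = 652,694.6108

€652,694.61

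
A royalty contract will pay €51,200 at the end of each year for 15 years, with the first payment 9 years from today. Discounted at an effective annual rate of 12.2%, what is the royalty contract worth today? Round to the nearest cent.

Value one period before first payment (t=8): 51200 × [1 − (1+0.122)^(−15)] / 0.122 = 51200 × 6.738756 = 345,024.2858
Discount back 8 years: 345,024.2858 × (1+0.122)^(−8) = 345,024.2858 × 0.398160 = 137,374.7168

€137,374.72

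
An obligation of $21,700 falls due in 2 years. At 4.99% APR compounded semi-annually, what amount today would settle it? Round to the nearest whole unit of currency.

With 2 periods per year: i = 0.02495, n = 4.
PV = FV·(1+i)^(−n) = 21,700 × 0.906127 = 19,662.9654

$19,663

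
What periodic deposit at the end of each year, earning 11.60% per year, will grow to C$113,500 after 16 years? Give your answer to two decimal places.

C$2,749.04

FV-annuity factor = 41.287191; PMT = 113500 / 41.287191 = 2,749.0366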